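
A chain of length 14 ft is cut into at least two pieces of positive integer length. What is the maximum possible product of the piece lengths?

162

Let prod[k] be the best product for length k (with at least one cut). For each first piece i, the rest contributes max(k−i, prod[k−i]).
Small cases: prod[2]=1, prod[3]=2, prod[4]=4, prod[5]=6, prod[6]=9, prod[7]=12.
prod[8] = 2*max(6,9) = 2*9 = 18
prod[9] = 3*max(6,9) = 3*9 = 27
prod[10] = 2*max(8,18) = 2*18 = 36
prod[11] = 2*max(9,27) = 2*27 = 54
prod[12] = 3*max(9,27) = 3*27 = 81
prod[13] = 2*max(11,54) = 2*54 = 108
prod[14] = 2*max(12,81) = 2*81 = 162
One optimal split: 3 + 3 + 3 + 3 + 2; product 3*3*3*3*2 = 162.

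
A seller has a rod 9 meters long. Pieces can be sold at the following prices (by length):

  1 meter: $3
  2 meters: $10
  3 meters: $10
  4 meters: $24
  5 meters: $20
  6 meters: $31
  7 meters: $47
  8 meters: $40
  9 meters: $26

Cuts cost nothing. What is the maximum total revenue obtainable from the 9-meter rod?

57

Let r[k] be the best obtainable value from length k. For each k, try every first piece i and keep the best of price[i] + r[k−i].
r[1] = 3
r[2] = 10
r[3] = 13  (first piece 1, then r[2]=10)
r[4] = 24
r[5] = 27  (first piece 1, then r[4]=24)
r[6] = 34  (first piece 2, then r[4]=24)
r[7] = 47
r[8] = 50  (first piece 1, then r[7]=47)
r[9] = 57  (first piece 2, then r[7]=47)
One optimal cutting: 7 + 2 → $47 + $10 = $57.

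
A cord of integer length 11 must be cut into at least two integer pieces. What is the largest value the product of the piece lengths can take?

54

Define prod[k] = max over 1≤i<k of i · max(k−i, prod[k−i]); the inner max lets the remainder stay uncut if that's better.
prod[2] = 1×max(1,0) = 1×1 = 1
prod[3] = max(1×2, 2×1) = 2
prod[4] = max(1×3, 2×2, 3×1) = 4
prod[5] = max(1×4, 2×3, 3×2, 4×1) = 6
prod[6] = max(1×6, 2×4, 3×3, 4×2, 5×1) = 9
prod[7] = max(1×9, 2×6, 3×4, 4×3, 5×2, 6×1) = 12
prod[8] = max(1×12, 2×9, 3×6, …, 6×2, 7×1) = 18
prod[9] = max(1×18, 2×12, 3×9, …, 7×2, 8×1) = 27
prod[10] = max(1×27, 2×18, 3×12, …, 8×2, 9×1) = 36
prod[11] = max(1×36, 2×27, 3×18, …, 9×2, 10×1) = 54
One optimal split: 3 + 3 + 3 + 2; product 3×3×3×2 = 54.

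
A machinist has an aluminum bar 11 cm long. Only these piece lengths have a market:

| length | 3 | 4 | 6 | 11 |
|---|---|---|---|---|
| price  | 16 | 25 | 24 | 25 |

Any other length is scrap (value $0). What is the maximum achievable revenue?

Let r[k] be the best obtainable value from length k. For each k, try every first piece i and keep the best of price[i] + r[k−i].
r[1] = 0
r[2] = 0
r[3] = 16
r[4] = max(16+0, 25+0) = 25
r[5] = max(16+0, 25+0) = 25
r[6] = max(16+16, 25+0, 24+0) = 32
r[7] = max(16+25, 25+16, 24+0) = 41
r[8] = max(16+25, 25+25, 24+0) = 50
r[9] = max(16+32, 25+25, 24+16) = 50
r[10] = max(16+41, 25+32, 24+25) = 57
r[11] = max(16+50, 25+41, 24+25, 25+0) = 66
One optimal cutting: 4 + 4 + 3 → $66.

66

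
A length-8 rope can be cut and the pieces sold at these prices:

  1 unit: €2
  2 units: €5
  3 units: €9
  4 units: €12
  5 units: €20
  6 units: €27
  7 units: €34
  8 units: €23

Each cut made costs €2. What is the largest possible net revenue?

Consider every possible first cut. v[k] is the best of p[i]+v[k−i] over all sellable i≤k, charging 2 whenever i<k.
v[1] = 2
v[2] = max(2+2-2, 5+0) = 5
v[3] = max(2+5-2, 5+2-2, 9+0) = 9
v[4] = max(2+9-2, 5+5-2, 9+2-2, 12+0) = 12
v[5] = max(2+12-2, 5+9-2, 9+5-2, 12+2-2, 20+0) = 20
v[6] = max(2+20-2, 5+12-2, 9+9-2, 12+5-2, 20+2-2, 27+0) = 27
v[7] = max(2+27-2, 5+20-2, 9+12-2, …, 27+2-2, 34+0) = 34
v[8] = max(2+34-2, 5+27-2, 9+20-2, …, 34+2-2, 23+0) = 34
One optimal plan: pieces 7 + 1 (1 cut) → €36 − €2 = €34.

34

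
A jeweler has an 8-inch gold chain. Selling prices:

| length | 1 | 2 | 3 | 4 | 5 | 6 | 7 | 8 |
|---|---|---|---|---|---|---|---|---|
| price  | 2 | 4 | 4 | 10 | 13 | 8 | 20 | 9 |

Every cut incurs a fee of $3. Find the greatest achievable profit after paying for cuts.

Build r[k] bottom-up: r[k] = max over allowed piece i of (p[i] + r[k−i]) − 3 per cut.
r[1] = 2
r[2] = 4
r[3] = 4
r[4] = 10
r[5] = 13
r[6] = 12  (first piece 1, then r[5]=13)
r[7] = 20
r[8] = 19  (first piece 1, then r[7]=20)
One optimal plan: pieces 7 + 1 (1 cut) → $22 − $3 = $19.

19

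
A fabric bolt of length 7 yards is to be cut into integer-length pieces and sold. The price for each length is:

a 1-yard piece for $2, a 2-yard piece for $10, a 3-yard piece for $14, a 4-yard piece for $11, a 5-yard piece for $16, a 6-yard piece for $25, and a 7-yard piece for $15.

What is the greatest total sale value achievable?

34

Build v[k] bottom-up: v[k] = max over allowed piece i of (p[i] + v[k−i]).
v[1] = 2
v[2] = 10
v[3] = 14
v[4] = 20  (first piece 2, then v[2]=10)
v[5] = 24  (first piece 2, then v[3]=14)
v[6] = 30  (first piece 2, then v[4]=20)
v[7] = 34  (first piece 2, then v[5]=24)
One optimal cutting: 3 + 2 + 2 → $14 + $10 + $10 = $34.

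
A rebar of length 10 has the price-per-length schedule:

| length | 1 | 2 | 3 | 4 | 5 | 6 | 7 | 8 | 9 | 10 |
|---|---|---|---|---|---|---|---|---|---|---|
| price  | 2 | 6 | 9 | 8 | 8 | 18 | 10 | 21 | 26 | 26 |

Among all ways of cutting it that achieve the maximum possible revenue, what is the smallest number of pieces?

3

Build r[k] bottom-up: r[k] = max over allowed piece i of (p[i] + r[k−i]).
r[1] = 2
r[2] = 6
r[3] = 9
r[4] = 12  (first piece 2, then r[2]=6)
r[5] = 15  (first piece 2, then r[3]=9)
r[6] = 18  (first piece 2, then r[4]=12)
r[7] = 21  (first piece 2, then r[5]=15)
r[8] = 24  (first piece 2, then r[6]=18)
r[9] = 27  (first piece 2, then r[7]=21)
r[10] = 30  (first piece 2, then r[8]=24)
Maximum revenue is ₹30.
Now minimize piece count subject to staying optimal: for each k, pieces[k] = 1 + min over i with p[i]+r[k−i]=r[k] of pieces[k−i].
pieces[7] = 3
pieces[8] = 2
pieces[9] = 2
pieces[10] = 3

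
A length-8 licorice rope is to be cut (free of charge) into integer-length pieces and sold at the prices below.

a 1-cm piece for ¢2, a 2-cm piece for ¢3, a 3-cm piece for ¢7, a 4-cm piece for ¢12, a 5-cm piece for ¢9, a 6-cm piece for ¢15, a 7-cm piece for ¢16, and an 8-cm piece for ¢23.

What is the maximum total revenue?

Build r[k] bottom-up: r[k] = max over allowed piece i of (p[i] + r[k−i]).
r[1] = 2
r[2] = max(2+2, 3+0) = 4
r[3] = max(2+4, 3+2, 7+0) = 7
r[4] = max(2+7, 3+4, 7+2, 12+0) = 12
r[5] = max(2+12, 3+7, 7+4, 12+2, 9+0) = 14
r[6] = max(2+14, 3+12, 7+7, 12+4, 9+2, 15+0) = 16
r[7] = max(2+16, 3+14, 7+12, …, 15+2, 16+0) = 19
r[8] = max(2+19, 3+16, 7+14, …, 16+2, 23+0) = 24
One optimal cutting: 4 + 4 → ¢12 + ¢12 = ¢24.

24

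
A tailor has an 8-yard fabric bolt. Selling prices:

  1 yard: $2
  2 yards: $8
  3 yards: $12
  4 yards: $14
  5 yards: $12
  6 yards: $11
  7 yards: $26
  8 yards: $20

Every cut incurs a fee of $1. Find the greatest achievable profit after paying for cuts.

Let v[k] be the best obtainable value from length k. For each k, try every first piece i and keep the best of price[i] + v[k−i] minus the 1 cut fee when i<k.
v[1] = 2
v[2] = max(2+2-1, 8+0) = 8
v[3] = max(2+8-1, 8+2-1, 12+0) = 12
v[4] = max(2+12-1, 8+8-1, 12+2-1, 14+0) = 15
v[5] = max(2+15-1, 8+12-1, 12+8-1, 14+2-1, 12+0) = 19
v[6] = max(2+19-1, 8+15-1, 12+12-1, 14+8-1, 12+2-1, 11+0) = 23
v[7] = max(2+23-1, 8+19-1, 12+15-1, …, 11+2-1, 26+0) = 26
v[8] = max(2+26-1, 8+23-1, 12+19-1, …, 26+2-1, 20+0) = 30
One optimal plan: pieces 3 + 3 + 2 (2 cuts) → $32 − $2 = $30.

30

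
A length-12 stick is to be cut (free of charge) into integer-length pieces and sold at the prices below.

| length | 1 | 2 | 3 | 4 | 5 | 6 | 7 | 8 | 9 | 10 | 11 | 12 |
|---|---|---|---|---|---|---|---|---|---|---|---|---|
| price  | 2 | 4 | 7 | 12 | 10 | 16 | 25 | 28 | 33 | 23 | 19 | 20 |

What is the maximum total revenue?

Build best[k] bottom-up: best[k] = max over allowed piece i of (p[i] + best[k−i]).
best[1] = 2
best[2] = 4  (first piece 1, then best[1]=2)
best[3] = 7
best[4] = 12
best[5] = 14  (first piece 1, then best[4]=12)
best[6] = 16  (first piece 1, then best[5]=14)
best[7] = 25
best[8] = 28
best[9] = 33
best[10] = 35  (first piece 1, then best[9]=33)
best[11] = 37  (first piece 1, then best[10]=35)
best[12] = 40  (first piece 3, then best[9]=33)
One optimal cutting: 9 + 3 → 33 + 7 = 40.

40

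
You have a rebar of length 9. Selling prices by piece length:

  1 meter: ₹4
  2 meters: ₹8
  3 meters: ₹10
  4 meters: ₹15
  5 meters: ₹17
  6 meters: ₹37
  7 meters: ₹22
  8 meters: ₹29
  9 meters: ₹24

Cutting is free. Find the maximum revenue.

Consider every possible first cut. best[k] is the best of p[i]+best[k−i] over all sellable i≤k.
best[1] = 4
best[2] = 8  (first piece 1, then best[1]=4)
best[3] = 12  (first piece 1, then best[2]=8)
best[4] = 16  (first piece 1, then best[3]=12)
best[5] = 20  (first piece 1, then best[4]=16)
best[6] = 37
best[7] = 41  (first piece 1, then best[6]=37)
best[8] = 45  (first piece 1, then best[7]=41)
best[9] = 49  (first piece 1, then best[8]=45)
One optimal cutting: 6 + 1 + 1 + 1 → ₹37 + ₹4 + ₹4 + ₹4 = ₹49.

49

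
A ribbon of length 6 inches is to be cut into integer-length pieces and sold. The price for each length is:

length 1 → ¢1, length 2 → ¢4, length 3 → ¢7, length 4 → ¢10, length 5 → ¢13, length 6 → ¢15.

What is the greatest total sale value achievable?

15

Consider every possible first cut. r[k] is the best of p[i]+r[k−i] over all sellable i≤k.
r[1] = 1
r[2] = 4
r[3] = 7
r[4] = 10
r[5] = 13
r[6] = 15
Best is to sell the whole 6-inch piece uncut for ¢15.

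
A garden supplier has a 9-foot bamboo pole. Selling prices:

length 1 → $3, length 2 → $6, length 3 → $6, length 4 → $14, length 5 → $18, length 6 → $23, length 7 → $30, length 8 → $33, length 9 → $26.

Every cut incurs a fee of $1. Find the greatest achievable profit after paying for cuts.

35

Consider every possible first cut. v[k] is the best of p[i]+v[k−i] over all sellable i≤k, charging 1 whenever i<k.
v[1] = 3
v[2] = 6
v[3] = 8  (first piece 1, then v[2]=6)
v[4] = 14
v[5] = 18
v[6] = 23
v[7] = 30
v[8] = 33
v[9] = 35  (first piece 1, then v[8]=33)
One optimal plan: pieces 8 + 1 (1 cut) → $36 − $1 = $35.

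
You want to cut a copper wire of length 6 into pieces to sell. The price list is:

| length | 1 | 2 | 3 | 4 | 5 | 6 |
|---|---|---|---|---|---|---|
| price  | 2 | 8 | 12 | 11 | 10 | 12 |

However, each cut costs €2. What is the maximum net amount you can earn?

Build net[k] bottom-up: net[k] = max over allowed piece i of (p[i] + net[k−i]) − 2 per cut.
net[1] = 2
net[2] = max(2+2-2, 8+0) = 8
net[3] = max(2+8-2, 8+2-2, 12+0) = 12
net[4] = max(2+12-2, 8+8-2, 12+2-2, 11+0) = 14
net[5] = max(2+14-2, 8+12-2, 12+8-2, 11+2-2, 10+0) = 18
net[6] = max(2+18-2, 8+14-2, 12+12-2, 11+8-2, 10+2-2, 12+0) = 22
One optimal plan: pieces 3 + 3 (1 cut) → €24 − €2 = €22.

22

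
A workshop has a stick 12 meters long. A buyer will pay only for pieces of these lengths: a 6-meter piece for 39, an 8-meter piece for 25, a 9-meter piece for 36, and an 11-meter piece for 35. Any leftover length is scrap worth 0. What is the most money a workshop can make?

Let r[k] be the best obtainable value from length k. For each k, try every first piece i and keep the best of price[i] + r[k−i].
r[1] = 0
r[2] = 0
r[3] = 0
r[4] = 0
r[5] = 0
r[6] = 39
r[7] = 39
r[8] = max(39+0, 25+0) = 39
r[9] = max(39+0, 25+0, 36+0) = 39
r[10] = max(39+0, 25+0, 36+0) = 39
r[11] = max(39+0, 25+0, 36+0, 35+0) = 39
r[12] = max(39+39, 25+0, 36+0, 35+0) = 78
One optimal cutting: 6 + 6 → 78.

78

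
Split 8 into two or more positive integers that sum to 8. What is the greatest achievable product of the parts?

Define m[k] = max over 1≤i<k of i · max(k−i, m[k−i]); the inner max lets the remainder stay uncut if that's better.
Small cases: m[2]=1, m[3]=2.
m[4] = 2*max(2,1) = 2*2 = 4
m[5] = 2*max(3,2) = 2*3 = 6
m[6] = 3*max(3,2) = 3*3 = 9
m[7] = 2*max(5,6) = 2*6 = 12
m[8] = 2*max(6,9) = 2*9 = 18
One optimal split: 3 + 3 + 2; product 3*3*2 = 18.

18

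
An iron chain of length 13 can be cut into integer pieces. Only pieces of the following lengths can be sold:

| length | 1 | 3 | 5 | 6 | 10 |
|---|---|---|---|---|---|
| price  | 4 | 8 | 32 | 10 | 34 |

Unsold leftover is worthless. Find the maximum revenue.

76

Let r[k] be the best obtainable value from length k. For each k, try every first piece i and keep the best of price[i] + r[k−i].
r[1] = 4
r[2] = 8  (first piece 1, then r[1]=4)
r[3] = max(4+8, 8+0) = 12
r[4] = max(4+12, 8+4) = 16
r[5] = max(4+16, 8+8, 32+0) = 32
r[6] = max(4+32, 8+12, 32+4, 10+0) = 36
r[7] = max(4+36, 8+16, 32+8, 10+4) = 40
r[8] = max(4+40, 8+32, 32+12, 10+8) = 44
r[9] = max(4+44, 8+36, 32+16, 10+12) = 48
r[10] = max(4+48, 8+40, 32+32, 10+16, 34+0) = 64
r[11] = max(4+64, 8+44, 32+36, 10+32, 34+4) = 68
r[12] = max(4+68, 8+48, 32+40, 10+36, 34+8) = 72
r[13] = max(4+72, 8+64, 32+44, 10+40, 34+12) = 76
One optimal cutting: 5 + 5 + 1 + 1 + 1 → $76.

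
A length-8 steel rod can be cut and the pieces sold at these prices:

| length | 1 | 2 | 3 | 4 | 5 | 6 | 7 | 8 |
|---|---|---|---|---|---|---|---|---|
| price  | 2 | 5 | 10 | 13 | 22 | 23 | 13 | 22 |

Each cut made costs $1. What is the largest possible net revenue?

Let v[k] be the best obtainable value from length k. For each k, try every first piece i and keep the best of price[i] + v[k−i] minus the 1 cut fee when i<k.
v[1] = 2
v[2] = 5
v[3] = 10
v[4] = 13
v[5] = 22
v[6] = 23  (first piece 1, then v[5]=22)
v[7] = 26  (first piece 2, then v[5]=22)
v[8] = 31  (first piece 3, then v[5]=22)
One optimal plan: pieces 5 + 3 (1 cut) → $32 − $1 = $31.

31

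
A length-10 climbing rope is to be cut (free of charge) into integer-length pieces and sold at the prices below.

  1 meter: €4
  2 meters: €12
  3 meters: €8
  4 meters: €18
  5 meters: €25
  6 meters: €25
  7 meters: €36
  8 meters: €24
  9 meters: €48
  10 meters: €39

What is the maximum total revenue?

60

Consider every possible first cut. R[k] is the best of p[i]+R[k−i] over all sellable i≤k.
R[1] = 4
R[2] = max(4+4, 12+0) = 12
R[3] = max(4+12, 12+4, 8+0) = 16
R[4] = max(4+16, 12+12, 8+4, 18+0) = 24
R[5] = max(4+24, 12+16, 8+12, 18+4, 25+0) = 28
R[6] = max(4+28, 12+24, 8+16, 18+12, 25+4, 25+0) = 36
R[7] = max(4+36, 12+28, 8+24, …, 25+4, 36+0) = 40
R[8] = max(4+40, 12+36, 8+28, …, 36+4, 24+0) = 48
R[9] = max(4+48, 12+40, 8+36, …, 24+4, 48+0) = 52
R[10] = max(4+52, 12+48, 8+40, …, 48+4, 39+0) = 60
One optimal cutting: 2 + 2 + 2 + 2 + 2 → €12 + €12 + €12 + €12 + €12 = €60.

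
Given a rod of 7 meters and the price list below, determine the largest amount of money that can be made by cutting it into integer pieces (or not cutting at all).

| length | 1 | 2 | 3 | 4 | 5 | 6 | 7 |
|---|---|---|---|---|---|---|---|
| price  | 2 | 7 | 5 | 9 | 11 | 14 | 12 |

23

Let best[k] be the best obtainable value from length k. For each k, try every first piece i and keep the best of price[i] + best[k−i].
best[1] = 2
best[2] = max(2+2, 7+0) = 7
best[3] = max(2+7, 7+2, 5+0) = 9
best[4] = max(2+9, 7+7, 5+2, 9+0) = 14
best[5] = max(2+14, 7+9, 5+7, 9+2, 11+0) = 16
best[6] = max(2+16, 7+14, 5+9, 9+7, 11+2, 14+0) = 21
best[7] = max(2+21, 7+16, 5+14, …, 14+2, 12+0) = 23
One optimal cutting: 2 + 2 + 2 + 1 → $7 + $7 + $7 + $2 = $23.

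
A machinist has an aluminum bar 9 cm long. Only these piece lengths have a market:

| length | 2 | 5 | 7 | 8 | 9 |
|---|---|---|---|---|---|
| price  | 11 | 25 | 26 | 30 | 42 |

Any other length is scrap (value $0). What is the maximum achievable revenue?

47

Let r[k] be the best obtainable value from length k. For each k, try every first piece i and keep the best of price[i] + r[k−i].
r[1] = 0
r[2] = 11
r[3] = 11
r[4] = 22  (first piece 2, then r[2]=11)
r[5] = max(11+11, 25+0) = 25
r[6] = max(11+22, 25+0) = 33
r[7] = max(11+25, 25+11, 26+0) = 36
r[8] = max(11+33, 25+11, 26+0, 30+0) = 44
r[9] = max(11+36, 25+22, 26+11, 30+0, 42+0) = 47
One optimal cutting: 5 + 2 + 2 → $47.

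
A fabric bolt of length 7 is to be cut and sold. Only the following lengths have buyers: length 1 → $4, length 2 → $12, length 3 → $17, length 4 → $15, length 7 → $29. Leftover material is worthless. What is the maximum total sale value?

41

Consider every possible first cut. f[k] is the best of p[i]+f[k−i] over all sellable i≤k.
f[1] = 4
f[2] = max(4+4, 12+0) = 12
f[3] = max(4+12, 12+4, 17+0) = 17
f[4] = max(4+17, 12+12, 17+4, 15+0) = 24
f[5] = max(4+24, 12+17, 17+12, 15+4) = 29
f[6] = max(4+29, 12+24, 17+17, 15+12) = 36
f[7] = max(4+36, 12+29, 17+24, 15+17, 29+0) = 41
One optimal cutting: 3 + 2 + 2 → $41.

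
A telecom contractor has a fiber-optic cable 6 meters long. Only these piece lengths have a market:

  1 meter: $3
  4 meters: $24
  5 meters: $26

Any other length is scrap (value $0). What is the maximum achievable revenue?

Build f[k] bottom-up: f[k] = max over allowed piece i of (p[i] + f[k−i]).
f[1] = 3
f[2] = 6  (first piece 1, then f[1]=3)
f[3] = 9  (first piece 1, then f[2]=6)
f[4] = 24
f[5] = 27  (first piece 1, then f[4]=24)
f[6] = 30  (first piece 1, then f[5]=27)
One optimal cutting: 4 + 1 + 1 → $30.

30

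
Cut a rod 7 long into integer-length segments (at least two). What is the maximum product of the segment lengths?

12

Define m[k] = max over 1≤i<k of i · max(k−i, m[k−i]); the inner max lets the remainder stay uncut if that's better.
m[2] = 1×max(1,0) = 1×1 = 1
m[3] = 1×max(2,1) = 1×2 = 2
m[4] = 2×max(2,1) = 2×2 = 4
m[5] = 2×max(3,2) = 2×3 = 6
m[6] = 3×max(3,2) = 3×3 = 9
m[7] = 2×max(5,6) = 2×6 = 12
One optimal split: 3 + 2 + 2; product 3×2×2 = 12.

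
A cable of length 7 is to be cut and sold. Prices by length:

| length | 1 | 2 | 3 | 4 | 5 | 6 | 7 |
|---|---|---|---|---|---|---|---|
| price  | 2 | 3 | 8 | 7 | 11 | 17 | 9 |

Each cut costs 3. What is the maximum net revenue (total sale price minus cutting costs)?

Build v[k] bottom-up: v[k] = max over allowed piece i of (p[i] + v[k−i]) − 3 per cut.
v[1] = 2
v[2] = max(2+2-3, 3+0) = 3
v[3] = max(2+3-3, 3+2-3, 8+0) = 8
v[4] = max(2+8-3, 3+3-3, 8+2-3, 7+0) = 7
v[5] = max(2+7-3, 3+8-3, 8+3-3, 7+2-3, 11+0) = 11
v[6] = max(2+11-3, 3+7-3, 8+8-3, 7+3-3, 11+2-3, 17+0) = 17
v[7] = max(2+17-3, 3+11-3, 8+7-3, …, 17+2-3, 9+0) = 16
One optimal plan: pieces 6 + 1 (1 cut) → 19 − 3 = 16.

16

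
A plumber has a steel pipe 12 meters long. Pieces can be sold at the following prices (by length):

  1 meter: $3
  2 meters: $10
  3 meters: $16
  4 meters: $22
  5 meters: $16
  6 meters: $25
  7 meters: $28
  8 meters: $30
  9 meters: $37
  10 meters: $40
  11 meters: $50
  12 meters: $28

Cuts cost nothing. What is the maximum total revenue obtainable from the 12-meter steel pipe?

Build R[k] bottom-up: R[k] = max over allowed piece i of (p[i] + R[k−i]).
R[1] = 3
R[2] = max(3+3, 10+0) = 10
R[3] = max(3+10, 10+3, 16+0) = 16
R[4] = max(3+16, 10+10, 16+3, 22+0) = 22
R[5] = max(3+22, 10+16, 16+10, 22+3, 16+0) = 26
R[6] = max(3+26, 10+22, 16+16, 22+10, 16+3, 25+0) = 32
R[7] = max(3+32, 10+26, 16+22, …, 25+3, 28+0) = 38
R[8] = max(3+38, 10+32, 16+26, …, 28+3, 30+0) = 44
R[9] = max(3+44, 10+38, 16+32, …, 30+3, 37+0) = 48
R[10] = max(3+48, 10+44, 16+38, …, 37+3, 40+0) = 54
R[11] = max(3+54, 10+48, 16+44, …, 40+3, 50+0) = 60
R[12] = max(3+60, 10+54, 16+48, …, 50+3, 28+0) = 66
One optimal cutting: 4 + 4 + 4 → $22 + $22 + $22 = $66.

66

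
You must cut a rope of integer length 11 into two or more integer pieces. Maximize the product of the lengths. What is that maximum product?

54

Define f[k] = max over 1≤i<k of i · max(k−i, f[k−i]); the inner max lets the remainder stay uncut if that's better.
f[2] = 1*max(1,0) = 1*1 = 1
f[3] = 1*max(2,1) = 1*2 = 2
f[4] = 2*max(2,1) = 2*2 = 4
f[5] = 2*max(3,2) = 2*3 = 6
f[6] = 3*max(3,2) = 3*3 = 9
f[7] = 2*max(5,6) = 2*6 = 12
f[8] = 2*max(6,9) = 2*9 = 18
f[9] = 3*max(6,9) = 3*9 = 27
f[10] = 2*max(8,18) = 2*18 = 36
f[11] = 2*max(9,27) = 2*27 = 54
One optimal split: 3 + 3 + 3 + 2; product 3*3*3*2 = 54.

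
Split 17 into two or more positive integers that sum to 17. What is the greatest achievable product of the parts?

Fill prod[k] for k=2..17: at each k try every first piece i and multiply by the better of (k−i) uncut or prod[k−i].
Small cases: prod[2]=1, prod[3]=2, prod[4]=4, prod[5]=6, prod[6]=9, prod[7]=12, prod[8]=18, prod[9]=27, prod[10]=36.
prod[11] = max(1*36, 2*27, 3*18, …, 9*2, 10*1) = 54
prod[12] = max(1*54, 2*36, 3*27, …, 10*2, 11*1) = 81
prod[13] = max(1*81, 2*54, 3*36, …, 11*2, 12*1) = 108
prod[14] = max(1*108, 2*81, 3*54, …, 12*2, 13*1) = 162
prod[15] = max(1*162, 2*108, 3*81, …, 13*2, 14*1) = 243
prod[16] = max(1*243, 2*162, 3*108, …, 14*2, 15*1) = 324
prod[17] = max(1*324, 2*243, 3*162, …, 15*2, 16*1) = 486
One optimal split: 3 + 3 + 3 + 3 + 3 + 2; product 3*3*3*3*3*2 = 486.

486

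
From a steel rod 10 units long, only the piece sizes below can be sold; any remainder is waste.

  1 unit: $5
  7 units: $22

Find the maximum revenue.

50

Consider every possible first cut. r[k] is the best of p[i]+r[k−i] over all sellable i≤k.
r[1] = 5
r[2] = 10  (first piece 1, then r[1]=5)
r[3] = 15  (first piece 1, then r[2]=10)
r[4] = 20  (first piece 1, then r[3]=15)
r[5] = 25  (first piece 1, then r[4]=20)
r[6] = 30  (first piece 1, then r[5]=25)
r[7] = 35  (first piece 1, then r[6]=30)
r[8] = 40  (first piece 1, then r[7]=35)
r[9] = 45  (first piece 1, then r[8]=40)
r[10] = 50  (first piece 1, then r[9]=45)
One optimal cutting: 1 + 1 + 1 + 1 + 1 + 1 + 1 + 1 + 1 + 1 → $50.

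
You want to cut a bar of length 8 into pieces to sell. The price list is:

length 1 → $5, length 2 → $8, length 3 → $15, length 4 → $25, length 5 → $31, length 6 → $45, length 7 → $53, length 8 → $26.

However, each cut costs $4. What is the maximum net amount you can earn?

54

Build r[k] bottom-up: r[k] = max over allowed piece i of (p[i] + r[k−i]) − 4 per cut.
r[1] = 5
r[2] = max(5+5-4, 8+0) = 8
r[3] = max(5+8-4, 8+5-4, 15+0) = 15
r[4] = max(5+15-4, 8+8-4, 15+5-4, 25+0) = 25
r[5] = max(5+25-4, 8+15-4, 15+8-4, 25+5-4, 31+0) = 31
r[6] = max(5+31-4, 8+25-4, 15+15-4, 25+8-4, 31+5-4, 45+0) = 45
r[7] = max(5+45-4, 8+31-4, 15+25-4, …, 45+5-4, 53+0) = 53
r[8] = max(5+53-4, 8+45-4, 15+31-4, …, 53+5-4, 26+0) = 54
One optimal plan: pieces 7 + 1 (1 cut) → $58 − $4 = $54.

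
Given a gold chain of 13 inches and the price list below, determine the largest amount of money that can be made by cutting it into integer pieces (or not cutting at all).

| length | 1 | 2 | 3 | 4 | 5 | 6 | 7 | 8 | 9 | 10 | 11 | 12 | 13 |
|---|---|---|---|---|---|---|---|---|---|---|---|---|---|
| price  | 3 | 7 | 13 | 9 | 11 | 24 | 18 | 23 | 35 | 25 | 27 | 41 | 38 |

55

Consider every possible first cut. v[k] is the best of p[i]+v[k−i] over all sellable i≤k.
v[1] = 3
v[2] = 7
v[3] = 13
v[4] = 16  (first piece 1, then v[3]=13)
v[5] = 20  (first piece 2, then v[3]=13)
v[6] = 26  (first piece 3, then v[3]=13)
v[7] = 29  (first piece 1, then v[6]=26)
v[8] = 33  (first piece 2, then v[6]=26)
v[9] = 39  (first piece 3, then v[6]=26)
v[10] = 42  (first piece 1, then v[9]=39)
v[11] = 46  (first piece 2, then v[9]=39)
v[12] = 52  (first piece 3, then v[9]=39)
v[13] = 55  (first piece 1, then v[12]=52)
One optimal cutting: 3 + 3 + 3 + 3 + 1 → $13 + $13 + $13 + $13 + $3 = $55.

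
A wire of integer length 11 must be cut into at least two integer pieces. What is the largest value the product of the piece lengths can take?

54

Define g[k] = max over 1≤i<k of i · max(k−i, g[k−i]); the inner max lets the remainder stay uncut if that's better.
Small cases: g[2]=1, g[3]=2.
g[4] = 2*max(2,1) = 2*2 = 4
g[5] = 2*max(3,2) = 2*3 = 6
g[6] = 3*max(3,2) = 3*3 = 9
g[7] = 2*max(5,6) = 2*6 = 12
g[8] = 2*max(6,9) = 2*9 = 18
g[9] = 3*max(6,9) = 3*9 = 27
g[10] = 2*max(8,18) = 2*18 = 36
g[11] = 2*max(9,27) = 2*27 = 54
One optimal split: 3 + 3 + 3 + 2; product 3*3*3*2 = 54.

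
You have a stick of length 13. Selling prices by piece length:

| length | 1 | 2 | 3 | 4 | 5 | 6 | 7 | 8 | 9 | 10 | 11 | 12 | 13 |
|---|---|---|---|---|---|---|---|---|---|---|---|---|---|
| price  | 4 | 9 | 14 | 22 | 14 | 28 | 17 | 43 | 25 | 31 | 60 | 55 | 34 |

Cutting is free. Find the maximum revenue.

70

Let v[k] be the best obtainable value from length k. For each k, try every first piece i and keep the best of price[i] + v[k−i].
v[1] = 4
v[2] = max(4+4, 9+0) = 9
v[3] = max(4+9, 9+4, 14+0) = 14
v[4] = max(4+14, 9+9, 14+4, 22+0) = 22
v[5] = max(4+22, 9+14, 14+9, 22+4, 14+0) = 26
v[6] = max(4+26, 9+22, 14+14, 22+9, 14+4, 28+0) = 31
v[7] = max(4+31, 9+26, 14+22, …, 28+4, 17+0) = 36
v[8] = max(4+36, 9+31, 14+26, …, 17+4, 43+0) = 44
v[9] = max(4+44, 9+36, 14+31, …, 43+4, 25+0) = 48
v[10] = max(4+48, 9+44, 14+36, …, 25+4, 31+0) = 53
v[11] = max(4+53, 9+48, 14+44, …, 31+4, 60+0) = 60
v[12] = max(4+60, 9+53, 14+48, …, 60+4, 55+0) = 66
v[13] = max(4+66, 9+60, 14+53, …, 55+4, 34+0) = 70
One optimal cutting: 4 + 4 + 4 + 1 → $22 + $22 + $22 + $4 = $70.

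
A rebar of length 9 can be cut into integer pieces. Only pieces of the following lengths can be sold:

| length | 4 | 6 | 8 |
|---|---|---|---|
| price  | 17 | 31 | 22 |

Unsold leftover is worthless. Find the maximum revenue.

Consider every possible first cut. f[k] is the best of p[i]+f[k−i] over all sellable i≤k.
f[1] = 0
f[2] = 0
f[3] = 0
f[4] = 17
f[5] = 17
f[6] = max(17+0, 31+0) = 31
f[7] = max(17+0, 31+0) = 31
f[8] = max(17+17, 31+0, 22+0) = 34
f[9] = max(17+17, 31+0, 22+0) = 34
One optimal cutting: pieces 4 + 4 with 1 meter of scrap → ₹34.

34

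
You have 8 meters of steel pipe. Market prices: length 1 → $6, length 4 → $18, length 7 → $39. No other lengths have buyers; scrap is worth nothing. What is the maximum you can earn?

48

Let r[k] be the best obtainable value from length k. For each k, try every first piece i and keep the best of price[i] + r[k−i].
r[1] = 6
r[2] = 12  (first piece 1, then r[1]=6)
r[3] = 18  (first piece 1, then r[2]=12)
r[4] = 24  (first piece 1, then r[3]=18)
r[5] = 30  (first piece 1, then r[4]=24)
r[6] = 36  (first piece 1, then r[5]=30)
r[7] = 42  (first piece 1, then r[6]=36)
r[8] = 48  (first piece 1, then r[7]=42)
One optimal cutting: 1 + 1 + 1 + 1 + 1 + 1 + 1 + 1 → $48.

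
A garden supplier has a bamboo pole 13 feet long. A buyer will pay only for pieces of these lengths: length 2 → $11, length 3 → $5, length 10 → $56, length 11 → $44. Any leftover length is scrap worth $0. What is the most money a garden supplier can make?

67

Build best[k] bottom-up: best[k] = max over allowed piece i of (p[i] + best[k−i]).
best[1] = 0
best[2] = 11
best[3] = max(11+0, 5+0) = 11
best[4] = max(11+11, 5+0) = 22
best[5] = max(11+11, 5+11) = 22
best[6] = max(11+22, 5+11) = 33
best[7] = max(11+22, 5+22) = 33
best[8] = max(11+33, 5+22) = 44
best[9] = max(11+33, 5+33) = 44
best[10] = max(11+44, 5+33, 56+0) = 56
best[11] = max(11+44, 5+44, 56+0, 44+0) = 56
best[12] = max(11+56, 5+44, 56+11, 44+0) = 67
best[13] = max(11+56, 5+56, 56+11, 44+11) = 67
One optimal cutting: pieces 10 + 2 with 1 foot of scrap → $67.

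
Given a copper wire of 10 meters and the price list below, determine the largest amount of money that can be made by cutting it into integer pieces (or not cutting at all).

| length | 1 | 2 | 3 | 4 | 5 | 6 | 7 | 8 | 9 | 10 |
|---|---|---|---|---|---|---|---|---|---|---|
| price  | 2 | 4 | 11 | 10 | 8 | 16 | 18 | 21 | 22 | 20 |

Let best[k] be the best obtainable value from length k. For each k, try every first piece i and keep the best of price[i] + best[k−i].
best[1] = 2
best[2] = max(2+2, 4+0) = 4
best[3] = max(2+4, 4+2, 11+0) = 11
best[4] = max(2+11, 4+4, 11+2, 10+0) = 13
best[5] = max(2+13, 4+11, 11+4, 10+2, 8+0) = 15
best[6] = max(2+15, 4+13, 11+11, 10+4, 8+2, 16+0) = 22
best[7] = max(2+22, 4+15, 11+13, …, 16+2, 18+0) = 24
best[8] = max(2+24, 4+22, 11+15, …, 18+2, 21+0) = 26
best[9] = max(2+26, 4+24, 11+22, …, 21+2, 22+0) = 33
best[10] = max(2+33, 4+26, 11+24, …, 22+2, 20+0) = 35
One optimal cutting: 3 + 3 + 3 + 1 → €11 + €11 + €11 + €2 = €35.

35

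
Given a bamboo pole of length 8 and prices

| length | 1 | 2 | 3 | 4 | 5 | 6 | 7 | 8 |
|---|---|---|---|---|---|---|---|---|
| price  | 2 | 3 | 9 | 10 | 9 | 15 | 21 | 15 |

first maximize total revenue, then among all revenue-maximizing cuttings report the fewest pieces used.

2

Build r[k] bottom-up: r[k] = max over allowed piece i of (p[i] + r[k−i]).
r[1] = 2
r[2] = max(2+2, 3+0) = 4
r[3] = max(2+4, 3+2, 9+0) = 9
r[4] = max(2+9, 3+4, 9+2, 10+0) = 11
r[5] = max(2+11, 3+9, 9+4, 10+2, 9+0) = 13
r[6] = max(2+13, 3+11, 9+9, 10+4, 9+2, 15+0) = 18
r[7] = max(2+18, 3+13, 9+11, …, 15+2, 21+0) = 21
r[8] = max(2+21, 3+18, 9+13, …, 21+2, 15+0) = 23
Maximum revenue is $23.
Now minimize piece count subject to staying optimal: for each k, pieces[k] = 1 + min over i with p[i]+r[k−i]=r[k] of pieces[k−i].
pieces[5] = 3
pieces[6] = 2
pieces[7] = 1
pieces[8] = 2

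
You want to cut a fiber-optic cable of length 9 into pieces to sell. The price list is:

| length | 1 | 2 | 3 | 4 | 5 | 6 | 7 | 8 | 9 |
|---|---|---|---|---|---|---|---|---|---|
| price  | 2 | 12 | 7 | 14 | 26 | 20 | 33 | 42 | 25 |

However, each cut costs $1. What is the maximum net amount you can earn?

Let v[k] be the best obtainable value from length k. For each k, try every first piece i and keep the best of price[i] + v[k−i] minus the 1 cut fee when i<k.
v[1] = 2
v[2] = max(2+2-1, 12+0) = 12
v[3] = max(2+12-1, 12+2-1, 7+0) = 13
v[4] = max(2+13-1, 12+12-1, 7+2-1, 14+0) = 23
v[5] = max(2+23-1, 12+13-1, 7+12-1, 14+2-1, 26+0) = 26
v[6] = max(2+26-1, 12+23-1, 7+13-1, 14+12-1, 26+2-1, 20+0) = 34
v[7] = max(2+34-1, 12+26-1, 7+23-1, …, 20+2-1, 33+0) = 37
v[8] = max(2+37-1, 12+34-1, 7+26-1, …, 33+2-1, 42+0) = 45
v[9] = max(2+45-1, 12+37-1, 7+34-1, …, 42+2-1, 25+0) = 48
One optimal plan: pieces 5 + 2 + 2 (2 cuts) → $50 − $2 = $48.

48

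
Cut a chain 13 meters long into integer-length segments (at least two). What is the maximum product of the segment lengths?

108

Let f[k] be the best product for length k (with at least one cut). For each first piece i, the rest contributes max(k−i, f[k−i]).
f[2] = 1*max(1,0) = 1*1 = 1
f[3] = max(1*2, 2*1) = 2
f[4] = max(1*3, 2*2, 3*1) = 4
f[5] = max(1*4, 2*3, 3*2, 4*1) = 6
f[6] = max(1*6, 2*4, 3*3, 4*2, 5*1) = 9
f[7] = max(1*9, 2*6, 3*4, 4*3, 5*2, 6*1) = 12
f[8] = max(1*12, 2*9, 3*6, …, 6*2, 7*1) = 18
f[9] = max(1*18, 2*12, 3*9, …, 7*2, 8*1) = 27
f[10] = max(1*27, 2*18, 3*12, …, 8*2, 9*1) = 36
f[11] = max(1*36, 2*27, 3*18, …, 9*2, 10*1) = 54
f[12] = max(1*54, 2*36, 3*27, …, 10*2, 11*1) = 81
f[13] = max(1*81, 2*54, 3*36, …, 11*2, 12*1) = 108
One optimal split: 3 + 3 + 3 + 2 + 2; product 3*3*3*2*2 = 108.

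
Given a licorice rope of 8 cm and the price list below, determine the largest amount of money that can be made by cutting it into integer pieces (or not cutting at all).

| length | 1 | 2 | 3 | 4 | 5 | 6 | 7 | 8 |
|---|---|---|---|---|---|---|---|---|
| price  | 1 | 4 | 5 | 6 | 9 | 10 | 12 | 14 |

Let r[k] be the best obtainable value from length k. For each k, try every first piece i and keep the best of price[i] + r[k−i].
r[1] = 1
r[2] = 4
r[3] = 5  (first piece 1, then r[2]=4)
r[4] = 8  (first piece 2, then r[2]=4)
r[5] = 9  (first piece 1, then r[4]=8)
r[6] = 12  (first piece 2, then r[4]=8)
r[7] = 13  (first piece 1, then r[6]=12)
r[8] = 16  (first piece 2, then r[6]=12)
One optimal cutting: 2 + 2 + 2 + 2 → ¢4 + ¢4 + ¢4 + ¢4 = ¢16.

16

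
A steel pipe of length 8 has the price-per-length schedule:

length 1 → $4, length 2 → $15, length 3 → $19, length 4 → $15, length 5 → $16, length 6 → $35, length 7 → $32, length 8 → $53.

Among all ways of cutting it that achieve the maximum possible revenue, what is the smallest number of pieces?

Consider every possible first cut. r[k] is the best of p[i]+r[k−i] over all sellable i≤k.
r[1] = 4
r[2] = max(4+4, 15+0) = 15
r[3] = max(4+15, 15+4, 19+0) = 19
r[4] = max(4+19, 15+15, 19+4, 15+0) = 30
r[5] = max(4+30, 15+19, 19+15, 15+4, 16+0) = 34
r[6] = max(4+34, 15+30, 19+19, 15+15, 16+4, 35+0) = 45
r[7] = max(4+45, 15+34, 19+30, …, 35+4, 32+0) = 49
r[8] = max(4+49, 15+45, 19+34, …, 32+4, 53+0) = 60
Maximum revenue is $60.
Now minimize piece count subject to staying optimal: for each k, pieces[k] = 1 + min over i with p[i]+r[k−i]=r[k] of pieces[k−i].
pieces[5] = 2
pieces[6] = 3
pieces[7] = 3
pieces[8] = 4

4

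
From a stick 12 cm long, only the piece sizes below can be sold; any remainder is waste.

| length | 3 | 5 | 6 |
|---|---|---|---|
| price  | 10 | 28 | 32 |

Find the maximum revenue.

Let best[k] be the best obtainable value from length k. For each k, try every first piece i and keep the best of price[i] + best[k−i].
best[1] = 0
best[2] = 0
best[3] = 10
best[4] = 10
best[5] = max(10+0, 28+0) = 28
best[6] = max(10+10, 28+0, 32+0) = 32
best[7] = max(10+10, 28+0, 32+0) = 32
best[8] = max(10+28, 28+10, 32+0) = 38
best[9] = max(10+32, 28+10, 32+10) = 42
best[10] = max(10+32, 28+28, 32+10) = 56
best[11] = max(10+38, 28+32, 32+28) = 60
best[12] = max(10+42, 28+32, 32+32) = 64
One optimal cutting: 6 + 6 → 64.

64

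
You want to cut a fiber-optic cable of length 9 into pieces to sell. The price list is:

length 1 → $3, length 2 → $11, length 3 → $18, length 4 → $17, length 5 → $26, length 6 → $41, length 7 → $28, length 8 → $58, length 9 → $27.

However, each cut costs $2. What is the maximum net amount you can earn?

59

Let v[k] be the best obtainable value from length k. For each k, try every first piece i and keep the best of price[i] + v[k−i] minus the 2 cut fee when i<k.
v[1] = 3
v[2] = 11
v[3] = 18
v[4] = 20  (first piece 2, then v[2]=11)
v[5] = 27  (first piece 2, then v[3]=18)
v[6] = 41
v[7] = 42  (first piece 1, then v[6]=41)
v[8] = 58
v[9] = 59  (first piece 1, then v[8]=58)
One optimal plan: pieces 8 + 1 (1 cut) → $61 − $2 = $59.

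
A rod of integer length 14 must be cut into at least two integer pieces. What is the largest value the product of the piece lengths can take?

Let m[k] be the best product for length k (with at least one cut). For each first piece i, the rest contributes max(k−i, m[k−i]).
m[2] = 1×max(1,0) = 1×1 = 1
m[3] = max(1×2, 2×1) = 2
m[4] = max(1×3, 2×2, 3×1) = 4
m[5] = max(1×4, 2×3, 3×2, 4×1) = 6
m[6] = max(1×6, 2×4, 3×3, 4×2, 5×1) = 9
m[7] = max(1×9, 2×6, 3×4, 4×3, 5×2, 6×1) = 12
m[8] = max(1×12, 2×9, 3×6, …, 6×2, 7×1) = 18
m[9] = max(1×18, 2×12, 3×9, …, 7×2, 8×1) = 27
m[10] = max(1×27, 2×18, 3×12, …, 8×2, 9×1) = 36
m[11] = max(1×36, 2×27, 3×18, …, 9×2, 10×1) = 54
m[12] = max(1×54, 2×36, 3×27, …, 10×2, 11×1) = 81
m[13] = max(1×81, 2×54, 3×36, …, 11×2, 12×1) = 108
m[14] = max(1×108, 2×81, 3×54, …, 12×2, 13×1) = 162
One optimal split: 3 + 3 + 3 + 3 + 2; product 3×3×3×3×2 = 162.

162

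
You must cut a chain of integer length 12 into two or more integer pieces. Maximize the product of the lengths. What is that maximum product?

Fill prod[k] for k=2..12: at each k try every first piece i and multiply by the better of (k−i) uncut or prod[k−i].
prod[2] = 1×max(1,0) = 1×1 = 1
prod[3] = 1×max(2,1) = 1×2 = 2
prod[4] = 2×max(2,1) = 2×2 = 4
prod[5] = 2×max(3,2) = 2×3 = 6
prod[6] = 3×max(3,2) = 3×3 = 9
prod[7] = 2×max(5,6) = 2×6 = 12
prod[8] = 2×max(6,9) = 2×9 = 18
prod[9] = 3×max(6,9) = 3×9 = 27
prod[10] = 2×max(8,18) = 2×18 = 36
prod[11] = 2×max(9,27) = 2×27 = 54
prod[12] = 3×max(9,27) = 3×27 = 81
One optimal split: 3 + 3 + 3 + 3; product 3×3×3×3 = 81.

81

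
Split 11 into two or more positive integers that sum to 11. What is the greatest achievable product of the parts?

Define m[k] = max over 1≤i<k of i · max(k−i, m[k−i]); the inner max lets the remainder stay uncut if that's better.
m[2] = 1*max(1,0) = 1*1 = 1
m[3] = 1*max(2,1) = 1*2 = 2
m[4] = 2*max(2,1) = 2*2 = 4
m[5] = 2*max(3,2) = 2*3 = 6
m[6] = 3*max(3,2) = 3*3 = 9
m[7] = 2*max(5,6) = 2*6 = 12
m[8] = 2*max(6,9) = 2*9 = 18
m[9] = 3*max(6,9) = 3*9 = 27
m[10] = 2*max(8,18) = 2*18 = 36
m[11] = 2*max(9,27) = 2*27 = 54
One optimal split: 3 + 3 + 3 + 2; product 3*3*3*2 = 54.

54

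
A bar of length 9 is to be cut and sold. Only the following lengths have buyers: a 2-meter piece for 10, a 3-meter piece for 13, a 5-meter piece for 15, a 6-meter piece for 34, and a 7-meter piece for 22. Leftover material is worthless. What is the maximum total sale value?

47

Build best[k] bottom-up: best[k] = max over allowed piece i of (p[i] + best[k−i]).
best[1] = 0
best[2] = 10
best[3] = 13
best[4] = 20  (first piece 2, then best[2]=10)
best[5] = 23  (first piece 2, then best[3]=13)
best[6] = 34
best[7] = 34
best[8] = 44  (first piece 2, then best[6]=34)
best[9] = 47  (first piece 3, then best[6]=34)
One optimal cutting: 6 + 3 → 47.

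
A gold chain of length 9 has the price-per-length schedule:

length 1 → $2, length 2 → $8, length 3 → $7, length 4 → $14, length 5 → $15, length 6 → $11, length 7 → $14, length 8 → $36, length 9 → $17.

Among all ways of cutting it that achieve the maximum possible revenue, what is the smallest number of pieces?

Build r[k] bottom-up: r[k] = max over allowed piece i of (p[i] + r[k−i]).
r[1] = 2
r[2] = 8
r[3] = 10  (first piece 1, then r[2]=8)
r[4] = 16  (first piece 2, then r[2]=8)
r[5] = 18  (first piece 1, then r[4]=16)
r[6] = 24  (first piece 2, then r[4]=16)
r[7] = 26  (first piece 1, then r[6]=24)
r[8] = 36
r[9] = 38  (first piece 1, then r[8]=36)
Maximum revenue is $38.
Now minimize piece count subject to staying optimal: for each k, pieces[k] = 1 + min over i with p[i]+r[k−i]=r[k] of pieces[k−i].
pieces[6] = 3
pieces[7] = 4
pieces[8] = 1
pieces[9] = 2

2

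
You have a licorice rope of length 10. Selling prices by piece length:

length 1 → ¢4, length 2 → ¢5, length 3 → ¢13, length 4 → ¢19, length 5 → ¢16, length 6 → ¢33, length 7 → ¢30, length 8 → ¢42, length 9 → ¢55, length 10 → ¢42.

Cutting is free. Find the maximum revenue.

Consider every possible first cut. best[k] is the best of p[i]+best[k−i] over all sellable i≤k.
best[1] = 4
best[2] = max(4+4, 5+0) = 8
best[3] = max(4+8, 5+4, 13+0) = 13
best[4] = max(4+13, 5+8, 13+4, 19+0) = 19
best[5] = max(4+19, 5+13, 13+8, 19+4, 16+0) = 23
best[6] = max(4+23, 5+19, 13+13, 19+8, 16+4, 33+0) = 33
best[7] = max(4+33, 5+23, 13+19, …, 33+4, 30+0) = 37
best[8] = max(4+37, 5+33, 13+23, …, 30+4, 42+0) = 42
best[9] = max(4+42, 5+37, 13+33, …, 42+4, 55+0) = 55
best[10] = max(4+55, 5+42, 13+37, …, 55+4, 42+0) = 59
One optimal cutting: 9 + 1 → ¢55 + ¢4 = ¢59.

59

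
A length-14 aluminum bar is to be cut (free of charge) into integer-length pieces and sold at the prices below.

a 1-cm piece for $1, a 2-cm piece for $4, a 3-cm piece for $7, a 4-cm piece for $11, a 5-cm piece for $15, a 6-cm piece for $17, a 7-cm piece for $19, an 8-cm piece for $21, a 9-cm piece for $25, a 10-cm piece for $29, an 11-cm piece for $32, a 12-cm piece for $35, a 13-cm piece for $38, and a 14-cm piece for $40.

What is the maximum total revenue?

41

Build v[k] bottom-up: v[k] = max over allowed piece i of (p[i] + v[k−i]).
v[1] = 1
v[2] = max(1+1, 4+0) = 4
v[3] = max(1+4, 4+1, 7+0) = 7
v[4] = max(1+7, 4+4, 7+1, 11+0) = 11
v[5] = max(1+11, 4+7, 7+4, 11+1, 15+0) = 15
v[6] = max(1+15, 4+11, 7+7, 11+4, 15+1, 17+0) = 17
v[7] = max(1+17, 4+15, 7+11, …, 17+1, 19+0) = 19
v[8] = max(1+19, 4+17, 7+15, …, 19+1, 21+0) = 22
v[9] = max(1+22, 4+19, 7+17, …, 21+1, 25+0) = 26
v[10] = max(1+26, 4+22, 7+19, …, 25+1, 29+0) = 30
v[11] = max(1+30, 4+26, 7+22, …, 29+1, 32+0) = 32
v[12] = max(1+32, 4+30, 7+26, …, 32+1, 35+0) = 35
v[13] = max(1+35, 4+32, 7+30, …, 35+1, 38+0) = 38
v[14] = max(1+38, 4+35, 7+32, …, 38+1, 40+0) = 41
One optimal cutting: 5 + 5 + 4 → $15 + $15 + $11 = $41.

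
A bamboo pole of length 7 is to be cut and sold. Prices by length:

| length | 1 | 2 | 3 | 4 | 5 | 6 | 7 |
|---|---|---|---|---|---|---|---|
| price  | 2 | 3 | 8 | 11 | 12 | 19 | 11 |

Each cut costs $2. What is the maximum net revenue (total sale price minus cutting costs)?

Let v[k] be the best obtainable value from length k. For each k, try every first piece i and keep the best of price[i] + v[k−i] minus the 2 cut fee when i<k.
v[1] = 2
v[2] = max(2+2-2, 3+0) = 3
v[3] = max(2+3-2, 3+2-2, 8+0) = 8
v[4] = max(2+8-2, 3+3-2, 8+2-2, 11+0) = 11
v[5] = max(2+11-2, 3+8-2, 8+3-2, 11+2-2, 12+0) = 12
v[6] = max(2+12-2, 3+11-2, 8+8-2, 11+3-2, 12+2-2, 19+0) = 19
v[7] = max(2+19-2, 3+12-2, 8+11-2, …, 19+2-2, 11+0) = 19
One optimal plan: pieces 6 + 1 (1 cut) → $21 − $2 = $19.

19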